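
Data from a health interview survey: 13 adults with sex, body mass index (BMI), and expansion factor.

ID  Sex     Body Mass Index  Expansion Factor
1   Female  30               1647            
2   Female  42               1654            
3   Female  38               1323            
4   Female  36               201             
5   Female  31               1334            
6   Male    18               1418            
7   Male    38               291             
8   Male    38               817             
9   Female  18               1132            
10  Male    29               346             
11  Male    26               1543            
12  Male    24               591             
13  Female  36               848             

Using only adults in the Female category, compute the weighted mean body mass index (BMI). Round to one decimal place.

33.0

Female rows: 1, 2, 3, 4, 5, 9, 13
Weighted sum = 30×1647 + 42×1654 + 38×1323 + 36×201 + 31×1334 + 18×1132 + 36×848
  = 49410 + 69468 + 50274 + 7236 + 41354 + 20376 + 30528 = 268646
Sum of weights = 8139
Weighted mean = 268646 / 8139 = 33.007249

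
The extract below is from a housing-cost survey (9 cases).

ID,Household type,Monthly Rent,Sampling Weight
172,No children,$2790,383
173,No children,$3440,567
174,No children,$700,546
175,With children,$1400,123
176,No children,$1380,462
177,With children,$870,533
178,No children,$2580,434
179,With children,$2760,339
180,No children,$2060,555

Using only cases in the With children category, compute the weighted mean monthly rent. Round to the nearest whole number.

1579

With children rows: 175, 177, 179
Weighted sum = 1400×123 + 870×533 + 2760×339
  = 172200 + 463710 + 935640 = 1571550
Sum of weights = 123 + 533 + 339 = 995
Weighted mean = 1571550 / 995 = 1579.4472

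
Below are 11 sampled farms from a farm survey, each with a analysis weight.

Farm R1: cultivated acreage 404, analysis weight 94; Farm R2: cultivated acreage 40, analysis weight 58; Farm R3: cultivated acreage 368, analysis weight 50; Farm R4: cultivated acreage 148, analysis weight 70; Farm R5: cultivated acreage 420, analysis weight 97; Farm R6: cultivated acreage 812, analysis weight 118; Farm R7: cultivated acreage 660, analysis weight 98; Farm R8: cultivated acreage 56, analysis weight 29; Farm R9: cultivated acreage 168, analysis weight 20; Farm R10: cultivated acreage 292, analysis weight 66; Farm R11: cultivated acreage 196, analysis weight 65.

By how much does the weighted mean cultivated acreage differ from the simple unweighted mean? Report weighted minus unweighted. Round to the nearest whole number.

Unweighted sum = 404 + 40 + 368 + 148 + 420 + 812 + 660 + 56 + 168 + 292 + 196 = 3564
Unweighted mean = 3564 / 11 = 324
Weighted sum = 404×94 + 40×58 + 368×50 + 148×70 + 420×97 + 812×118 + 660×98 + 56×29 + 168×20 + 292×66 + 196×65
  = 307288
Sum of weights = 94 + 58 + 50 + 70 + 97 + 118 + 98 + 29 + 20 + 66 + 65 = 765
Weighted mean = 307288 / 765 = 401.68366
Difference (weighted minus unweighted) = 77.68366

78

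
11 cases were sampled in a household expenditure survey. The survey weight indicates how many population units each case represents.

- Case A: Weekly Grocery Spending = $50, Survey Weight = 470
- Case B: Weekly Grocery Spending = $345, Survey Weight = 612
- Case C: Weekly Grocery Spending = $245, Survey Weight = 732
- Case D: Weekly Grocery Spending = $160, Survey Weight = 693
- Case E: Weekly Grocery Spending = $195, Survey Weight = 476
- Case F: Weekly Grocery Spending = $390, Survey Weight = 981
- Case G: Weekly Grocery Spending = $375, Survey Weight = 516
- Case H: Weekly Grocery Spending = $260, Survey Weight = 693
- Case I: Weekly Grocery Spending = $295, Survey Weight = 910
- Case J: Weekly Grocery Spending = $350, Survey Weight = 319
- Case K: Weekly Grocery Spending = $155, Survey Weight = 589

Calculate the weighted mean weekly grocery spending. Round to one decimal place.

Weighted sum = 50×470 + 345×612 + 245×732 + 160×693 + 195×476 + 390×981 + 375×516 + 260×693 + 295×910 + 350×319 + 155×589
  = 23500 + 211140 + 179340 + 110880 + 92820 + 382590 + 193500 + 180180 + 268450 + 111650 + 91295 = 1845345
Sum of weights = 6991
Weighted mean = 1845345 / 6991 = 263.96009

264.0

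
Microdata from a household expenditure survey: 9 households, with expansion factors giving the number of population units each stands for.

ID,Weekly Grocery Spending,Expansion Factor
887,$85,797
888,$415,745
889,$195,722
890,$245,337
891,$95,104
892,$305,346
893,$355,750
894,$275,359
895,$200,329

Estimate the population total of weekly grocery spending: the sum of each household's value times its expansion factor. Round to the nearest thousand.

Weighted total = 85×797 + 415×745 + 195×722 + 245×337 + 95×104 + 305×346 + 355×750 + 275×359 + 200×329
  = 1146460

1146000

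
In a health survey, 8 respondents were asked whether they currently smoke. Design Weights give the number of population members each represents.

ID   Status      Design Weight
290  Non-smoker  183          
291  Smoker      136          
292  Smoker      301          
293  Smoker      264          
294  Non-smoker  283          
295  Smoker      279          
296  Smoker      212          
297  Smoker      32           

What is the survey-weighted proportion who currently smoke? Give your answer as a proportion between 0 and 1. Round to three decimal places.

0.724

Sum of weights for 'Smoker' = 136 + 301 + 264 + 279 + 212 + 32 = 1224
Total weight = 1690
Weighted proportion = 1224 / 1690 = 0.72426036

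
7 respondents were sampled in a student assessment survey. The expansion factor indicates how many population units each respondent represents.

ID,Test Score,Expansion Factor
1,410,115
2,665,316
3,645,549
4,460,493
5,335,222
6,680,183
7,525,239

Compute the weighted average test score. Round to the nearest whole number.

549

Weighted sum = 1162460
Sum of weights = 115 + 316 + 549 + 493 + 222 + 183 + 239 = 2117
Weighted mean = 1162460 / 2117 = 549.10723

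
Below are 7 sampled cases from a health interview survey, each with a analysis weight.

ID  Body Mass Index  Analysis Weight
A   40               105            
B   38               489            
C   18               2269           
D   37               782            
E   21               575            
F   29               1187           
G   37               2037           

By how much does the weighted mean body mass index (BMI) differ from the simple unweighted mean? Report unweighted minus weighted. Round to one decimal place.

2.6

Unweighted sum = 40 + 38 + 18 + 37 + 21 + 29 + 37 = 220
Unweighted mean = 220 / 7 = 31.428571
Weighted sum = 214425
Sum of weights = 105 + 489 + 2269 + 782 + 575 + 1187 + 2037 = 7444
Weighted mean = 214425 / 7444 = 28.805078
Difference (unweighted minus weighted) = 2.6234935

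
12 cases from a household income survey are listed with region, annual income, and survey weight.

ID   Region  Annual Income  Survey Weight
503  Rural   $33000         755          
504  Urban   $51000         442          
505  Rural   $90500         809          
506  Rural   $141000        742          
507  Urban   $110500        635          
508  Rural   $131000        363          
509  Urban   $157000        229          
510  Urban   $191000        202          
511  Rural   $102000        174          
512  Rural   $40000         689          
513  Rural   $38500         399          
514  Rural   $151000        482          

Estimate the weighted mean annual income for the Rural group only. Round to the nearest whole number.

Rural rows: 503, 505, 506, 508, 511, 512, 513, 514
Weighted sum = 33000×755 + 90500×809 + 141000×742 + 131000×363 + 102000×174 + 40000×689 + 38500×399 + 151000×482
  = 24915000 + 73214500 + 104622000 + 47553000 + 17748000 + 27560000 + 15361500 + 72782000 = 383756000
Sum of weights = 755 + 809 + 742 + 363 + 174 + 689 + 399 + 482 = 4413
Weighted mean = 383756000 / 4413 = 86960.344

86960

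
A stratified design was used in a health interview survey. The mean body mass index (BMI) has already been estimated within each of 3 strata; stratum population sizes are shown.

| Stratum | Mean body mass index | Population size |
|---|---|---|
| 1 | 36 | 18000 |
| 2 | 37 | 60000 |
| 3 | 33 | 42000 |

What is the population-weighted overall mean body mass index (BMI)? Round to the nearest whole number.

35

Σ Nₕ·x̄ₕ = 36×18000 + 37×60000 + 33×42000
  = 4254000
Σ Nₕ = 18000 + 60000 + 42000 = 120000
Overall mean = 4254000 / 120000 = 35.45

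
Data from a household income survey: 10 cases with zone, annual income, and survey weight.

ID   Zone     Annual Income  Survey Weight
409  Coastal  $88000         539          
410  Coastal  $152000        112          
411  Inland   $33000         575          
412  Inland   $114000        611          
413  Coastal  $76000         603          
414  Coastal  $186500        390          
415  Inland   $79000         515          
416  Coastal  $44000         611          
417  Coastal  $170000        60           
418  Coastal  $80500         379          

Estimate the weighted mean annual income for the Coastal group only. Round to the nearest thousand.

Coastal rows: 409, 410, 413, 414, 416, 417, 418
Weighted sum = 88000×539 + 152000×112 + 76000×603 + 186500×390 + 44000×611 + 170000×60 + 80500×379
  = 250612500
Sum of weights = 539 + 112 + 603 + 390 + 611 + 60 + 379 = 2694
Weighted mean = 250612500 / 2694 = 93026.169

93000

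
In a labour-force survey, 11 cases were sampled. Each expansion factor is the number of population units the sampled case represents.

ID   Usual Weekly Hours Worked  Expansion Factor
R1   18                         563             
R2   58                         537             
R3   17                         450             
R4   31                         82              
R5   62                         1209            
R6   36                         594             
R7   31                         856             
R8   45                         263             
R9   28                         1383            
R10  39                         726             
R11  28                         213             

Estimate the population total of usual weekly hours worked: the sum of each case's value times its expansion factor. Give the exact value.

259187

Weighted total = 18×563 + 58×537 + 17×450 + 31×82 + 62×1209 + 36×594 + 31×856 + 45×263 + 28×1383 + 39×726 + 28×213
  = 10134 + 31146 + 7650 + 2542 + 74958 + 21384 + 26536 + 11835 + 38724 + 28314 + 5964 = 259187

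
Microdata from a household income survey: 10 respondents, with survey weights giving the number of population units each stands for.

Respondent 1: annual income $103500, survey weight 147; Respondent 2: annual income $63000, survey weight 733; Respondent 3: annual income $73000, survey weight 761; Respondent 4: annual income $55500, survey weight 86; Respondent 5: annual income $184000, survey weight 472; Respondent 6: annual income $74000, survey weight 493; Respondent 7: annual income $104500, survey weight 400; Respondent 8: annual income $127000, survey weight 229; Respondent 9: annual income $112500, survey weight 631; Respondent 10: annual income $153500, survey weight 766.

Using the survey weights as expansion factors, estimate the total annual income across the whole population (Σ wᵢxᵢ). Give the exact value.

Weighted total = 103500×147 + 63000×733 + 73000×761 + 55500×86 + 184000×472 + 74000×493 + 104500×400 + 127000×229 + 112500×631 + 153500×766
  = 15214500 + 46179000 + 55553000 + 4773000 + 86848000 + 36482000 + 41800000 + 29083000 + 70987500 + 117581000 = 504501000

504501000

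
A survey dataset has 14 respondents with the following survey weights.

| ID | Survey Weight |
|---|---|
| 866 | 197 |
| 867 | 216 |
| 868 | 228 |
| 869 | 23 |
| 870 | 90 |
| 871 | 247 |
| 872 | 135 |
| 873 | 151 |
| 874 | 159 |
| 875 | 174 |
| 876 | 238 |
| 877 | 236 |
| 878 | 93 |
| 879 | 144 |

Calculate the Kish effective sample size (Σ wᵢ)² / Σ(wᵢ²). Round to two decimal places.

Σ wᵢ = 2331
Σ wᵢ² = 445395
n_eff = 2331² / 445395 = 5433561 / 445395 = 12.199421

12.20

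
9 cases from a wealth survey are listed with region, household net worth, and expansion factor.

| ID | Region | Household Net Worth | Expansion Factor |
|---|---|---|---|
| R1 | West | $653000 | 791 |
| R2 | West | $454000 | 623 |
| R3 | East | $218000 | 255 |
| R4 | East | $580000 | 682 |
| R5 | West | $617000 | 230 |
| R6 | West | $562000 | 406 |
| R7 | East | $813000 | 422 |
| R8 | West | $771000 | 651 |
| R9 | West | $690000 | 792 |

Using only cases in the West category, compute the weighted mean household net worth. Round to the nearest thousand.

West rows: R1, R2, R5, R6, R8, R9
Weighted sum = 653000×791 + 454000×623 + 617000×230 + 562000×406 + 771000×651 + 690000×792
  = 516523000 + 282842000 + 141910000 + 228172000 + 501921000 + 546480000 = 2217848000
Sum of weights = 791 + 623 + 230 + 406 + 651 + 792 = 3493
Weighted mean = 2217848000 / 3493 = 634940.74

635000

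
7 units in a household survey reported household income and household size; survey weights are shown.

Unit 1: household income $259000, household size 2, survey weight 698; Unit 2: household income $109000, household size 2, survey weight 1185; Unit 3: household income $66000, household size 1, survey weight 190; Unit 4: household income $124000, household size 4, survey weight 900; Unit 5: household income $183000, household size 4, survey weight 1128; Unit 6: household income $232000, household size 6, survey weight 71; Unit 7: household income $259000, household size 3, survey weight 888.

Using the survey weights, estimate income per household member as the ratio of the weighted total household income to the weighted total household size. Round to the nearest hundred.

Σ wᵢ·y = 259000×698 + 109000×1185 + 66000×190 + 124000×900 + 183000×1128 + 232000×71 + 259000×888
  = 180782000 + 129165000 + 12540000 + 111600000 + 206424000 + 16472000 + 229992000 = 886975000
Σ wᵢ·x = 2×698 + 2×1185 + 1×190 + 4×900 + 4×1128 + 6×71 + 3×888
  = 1396 + 2370 + 190 + 3600 + 4512 + 426 + 2664 = 15158
Ratio = 886975000 / 15158 = 58515.305

58500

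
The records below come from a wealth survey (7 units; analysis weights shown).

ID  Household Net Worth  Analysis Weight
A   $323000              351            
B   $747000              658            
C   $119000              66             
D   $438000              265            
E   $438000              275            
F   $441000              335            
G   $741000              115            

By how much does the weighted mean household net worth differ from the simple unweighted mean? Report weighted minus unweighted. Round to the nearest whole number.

Unweighted sum = 323000 + 747000 + 119000 + 438000 + 438000 + 441000 + 741000 = 3247000
Unweighted mean = 3247000 / 7 = 463857.14
Weighted sum = 323000×351 + 747000×658 + 119000×66 + 438000×265 + 438000×275 + 441000×335 + 741000×115
  = 113373000 + 491526000 + 7854000 + 116070000 + 120450000 + 147735000 + 85215000 = 1082223000
Sum of weights = 351 + 658 + 66 + 265 + 275 + 335 + 115 = 2065
Weighted mean = 1082223000 / 2065 = 524078.93
Difference (weighted minus unweighted) = 60221.792

60222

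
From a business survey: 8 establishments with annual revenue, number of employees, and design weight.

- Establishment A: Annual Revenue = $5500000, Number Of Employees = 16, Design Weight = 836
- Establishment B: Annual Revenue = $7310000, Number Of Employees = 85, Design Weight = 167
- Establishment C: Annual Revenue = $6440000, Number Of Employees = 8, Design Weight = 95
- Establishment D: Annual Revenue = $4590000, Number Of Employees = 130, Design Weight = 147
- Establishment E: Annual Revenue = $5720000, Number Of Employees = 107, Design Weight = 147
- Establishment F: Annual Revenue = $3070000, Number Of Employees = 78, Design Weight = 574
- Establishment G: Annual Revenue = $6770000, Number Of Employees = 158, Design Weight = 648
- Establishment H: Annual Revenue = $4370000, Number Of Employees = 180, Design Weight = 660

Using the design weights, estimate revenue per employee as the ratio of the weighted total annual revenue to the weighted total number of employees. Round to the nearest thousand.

Σ wᵢ·y = 5500000×836 + 7310000×167 + 6440000×95 + 4590000×147 + 5720000×147 + 3070000×574 + 6770000×648 + 4370000×660
  = 4598000000 + 1220770000 + 611800000 + 674730000 + 840840000 + 1762180000 + 4386960000 + 2884200000 = 16979480000
Σ wᵢ·x = 16×836 + 85×167 + 8×95 + 130×147 + 107×147 + 78×574 + 158×648 + 180×660
  = 13376 + 14195 + 760 + 19110 + 15729 + 44772 + 102384 + 118800 = 329126
Ratio = 16979480000 / 329126 = 51589.604

52000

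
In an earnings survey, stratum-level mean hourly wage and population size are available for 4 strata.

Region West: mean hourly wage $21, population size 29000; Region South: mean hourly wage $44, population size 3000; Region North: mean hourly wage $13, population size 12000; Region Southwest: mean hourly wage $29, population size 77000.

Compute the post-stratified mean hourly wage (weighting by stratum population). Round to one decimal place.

25.9

Σ Nₕ·x̄ₕ = 21×29000 + 44×3000 + 13×12000 + 29×77000
  = 3130000
Σ Nₕ = 121000
Overall mean = 3130000 / 121000 = 25.867769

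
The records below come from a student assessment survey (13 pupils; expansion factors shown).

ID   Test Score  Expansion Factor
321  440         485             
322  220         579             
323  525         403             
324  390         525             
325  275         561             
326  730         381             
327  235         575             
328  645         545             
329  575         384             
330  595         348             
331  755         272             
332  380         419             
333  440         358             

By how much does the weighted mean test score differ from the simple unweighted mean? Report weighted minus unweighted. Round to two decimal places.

-27.24

Unweighted sum = 6205
Unweighted mean = 6205 / 13 = 477.30769
Weighted sum = 2626120
Sum of weights = 5835
Weighted mean = 2626120 / 5835 = 450.06341
Difference (weighted minus unweighted) = -27.244282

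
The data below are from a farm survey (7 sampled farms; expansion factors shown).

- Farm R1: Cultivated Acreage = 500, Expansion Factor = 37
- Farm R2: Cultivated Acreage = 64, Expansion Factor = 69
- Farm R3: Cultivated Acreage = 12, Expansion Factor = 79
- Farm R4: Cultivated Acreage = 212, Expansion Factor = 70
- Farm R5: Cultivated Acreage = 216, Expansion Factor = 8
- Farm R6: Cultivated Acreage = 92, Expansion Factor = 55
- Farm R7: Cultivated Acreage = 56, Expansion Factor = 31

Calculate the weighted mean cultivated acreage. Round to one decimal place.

Weighted sum = 500×37 + 64×69 + 12×79 + 212×70 + 216×8 + 92×55 + 56×31
  = 18500 + 4416 + 948 + 14840 + 1728 + 5060 + 1736 = 47228
Sum of weights = 349
Weighted mean = 47228 / 349 = 135.32378

135.3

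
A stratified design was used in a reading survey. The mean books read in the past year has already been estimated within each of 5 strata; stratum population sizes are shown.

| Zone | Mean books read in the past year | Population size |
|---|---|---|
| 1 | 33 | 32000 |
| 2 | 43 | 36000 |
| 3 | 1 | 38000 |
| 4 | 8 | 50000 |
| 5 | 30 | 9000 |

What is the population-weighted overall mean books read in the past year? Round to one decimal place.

Σ Nₕ·x̄ₕ = 33×32000 + 43×36000 + 1×38000 + 8×50000 + 30×9000
  = 1056000 + 1548000 + 38000 + 400000 + 270000 = 3312000
Σ Nₕ = 32000 + 36000 + 38000 + 50000 + 9000 = 165000
Overall mean = 3312000 / 165000 = 20.072727

20.1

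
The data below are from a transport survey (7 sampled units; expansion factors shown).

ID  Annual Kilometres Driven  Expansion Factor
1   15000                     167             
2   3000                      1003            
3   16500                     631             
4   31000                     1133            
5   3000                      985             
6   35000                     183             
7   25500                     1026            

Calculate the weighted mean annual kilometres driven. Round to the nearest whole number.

16882

Weighted sum = 15000×167 + 3000×1003 + 16500×631 + 31000×1133 + 3000×985 + 35000×183 + 25500×1026
  = 2505000 + 3009000 + 10411500 + 35123000 + 2955000 + 6405000 + 26163000 = 86571500
Sum of weights = 167 + 1003 + 631 + 1133 + 985 + 183 + 1026 = 5128
Weighted mean = 86571500 / 5128 = 16882.118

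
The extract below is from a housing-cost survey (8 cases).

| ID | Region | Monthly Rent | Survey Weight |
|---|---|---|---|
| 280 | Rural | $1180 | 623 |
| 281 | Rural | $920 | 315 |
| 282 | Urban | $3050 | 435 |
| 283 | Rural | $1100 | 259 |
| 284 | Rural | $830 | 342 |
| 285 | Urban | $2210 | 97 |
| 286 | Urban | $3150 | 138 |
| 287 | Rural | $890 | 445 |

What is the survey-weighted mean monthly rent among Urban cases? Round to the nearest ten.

Urban rows: 282, 285, 286
Weighted sum = 1975820
Sum of weights = 435 + 97 + 138 = 670
Weighted mean = 1975820 / 670 = 2948.9851

2950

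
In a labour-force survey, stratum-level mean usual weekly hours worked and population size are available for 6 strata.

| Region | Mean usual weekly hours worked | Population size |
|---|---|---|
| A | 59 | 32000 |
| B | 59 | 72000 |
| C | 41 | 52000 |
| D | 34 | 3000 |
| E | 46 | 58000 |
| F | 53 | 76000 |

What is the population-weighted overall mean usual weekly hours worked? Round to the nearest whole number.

51

Σ Nₕ·x̄ₕ = 59×32000 + 59×72000 + 41×52000 + 34×3000 + 46×58000 + 53×76000
  = 1888000 + 4248000 + 2132000 + 102000 + 2668000 + 4028000 = 15066000
Σ Nₕ = 32000 + 72000 + 52000 + 3000 + 58000 + 76000 = 293000
Overall mean = 15066000 / 293000 = 51.419795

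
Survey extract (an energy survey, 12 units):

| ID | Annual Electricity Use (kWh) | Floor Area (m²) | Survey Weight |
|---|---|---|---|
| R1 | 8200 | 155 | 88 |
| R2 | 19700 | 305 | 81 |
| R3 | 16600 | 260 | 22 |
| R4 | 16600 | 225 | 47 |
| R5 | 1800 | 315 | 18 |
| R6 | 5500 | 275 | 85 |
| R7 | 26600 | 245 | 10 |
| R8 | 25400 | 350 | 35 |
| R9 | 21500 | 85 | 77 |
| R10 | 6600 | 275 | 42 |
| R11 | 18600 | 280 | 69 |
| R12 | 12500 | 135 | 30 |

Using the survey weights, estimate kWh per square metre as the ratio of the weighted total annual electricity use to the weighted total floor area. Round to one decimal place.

62.3

Σ wᵢ·y = 8200×88 + 19700×81 + 16600×22 + 16600×47 + 1800×18 + 5500×85 + 26600×10 + 25400×35 + 21500×77 + 6600×42 + 18600×69 + 12500×30
  = 721600 + 1595700 + 365200 + 780200 + 32400 + 467500 + 266000 + 889000 + 1655500 + 277200 + 1283400 + 375000 = 8708700
Σ wᵢ·x = 155×88 + 305×81 + 260×22 + 225×47 + 315×18 + 275×85 + 245×10 + 350×35 + 85×77 + 275×42 + 280×69 + 135×30
  = 13640 + 24705 + 5720 + 10575 + 5670 + 23375 + 2450 + 12250 + 6545 + 11550 + 19320 + 4050 = 139850
Ratio = 8708700 / 139850 = 62.27172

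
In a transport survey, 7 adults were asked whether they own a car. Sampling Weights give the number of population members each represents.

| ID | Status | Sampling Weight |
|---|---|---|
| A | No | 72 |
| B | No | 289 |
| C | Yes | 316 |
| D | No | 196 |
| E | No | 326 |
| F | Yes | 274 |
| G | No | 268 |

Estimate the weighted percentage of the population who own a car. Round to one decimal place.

33.9

Sum of weights for 'Yes' = 316 + 274 = 590
Total weight = 72 + 289 + 316 + 196 + 326 + 274 + 268 = 1741
Weighted proportion = 590 / 1741 = 0.3388857 → 33.88857%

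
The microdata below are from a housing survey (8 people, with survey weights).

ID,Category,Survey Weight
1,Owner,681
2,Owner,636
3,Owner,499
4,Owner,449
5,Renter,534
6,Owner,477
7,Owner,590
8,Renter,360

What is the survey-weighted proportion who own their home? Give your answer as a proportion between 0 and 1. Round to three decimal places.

Sum of weights for 'Owner' = 681 + 636 + 499 + 449 + 477 + 590 = 3332
Total weight = 681 + 636 + 499 + 449 + 534 + 477 + 590 + 360 = 4226
Weighted proportion = 3332 / 4226 = 0.78845244

0.788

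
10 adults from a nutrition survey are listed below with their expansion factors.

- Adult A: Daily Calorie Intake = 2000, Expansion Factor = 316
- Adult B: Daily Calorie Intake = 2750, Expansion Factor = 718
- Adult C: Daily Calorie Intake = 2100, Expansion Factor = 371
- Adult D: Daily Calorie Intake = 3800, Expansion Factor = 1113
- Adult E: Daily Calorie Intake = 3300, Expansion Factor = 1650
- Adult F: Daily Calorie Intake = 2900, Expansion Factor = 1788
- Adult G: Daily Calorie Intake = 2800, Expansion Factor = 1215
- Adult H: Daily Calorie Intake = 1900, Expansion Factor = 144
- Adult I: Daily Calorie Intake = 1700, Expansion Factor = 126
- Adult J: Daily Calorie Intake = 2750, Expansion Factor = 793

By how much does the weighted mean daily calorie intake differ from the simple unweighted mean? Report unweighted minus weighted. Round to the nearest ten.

-350

Unweighted sum = 2000 + 2750 + 2100 + 3800 + 3300 + 2900 + 2800 + 1900 + 1700 + 2750 = 26000
Unweighted mean = 26000 / 10 = 2600
Weighted sum = 2000×316 + 2750×718 + 2100×371 + 3800×1113 + 3300×1650 + 2900×1788 + 2800×1215 + 1900×144 + 1700×126 + 2750×793
  = 24315750
Sum of weights = 316 + 718 + 371 + 1113 + 1650 + 1788 + 1215 + 144 + 126 + 793 = 8234
Weighted mean = 24315750 / 8234 = 2953.0908
Difference (unweighted minus weighted) = -353.09084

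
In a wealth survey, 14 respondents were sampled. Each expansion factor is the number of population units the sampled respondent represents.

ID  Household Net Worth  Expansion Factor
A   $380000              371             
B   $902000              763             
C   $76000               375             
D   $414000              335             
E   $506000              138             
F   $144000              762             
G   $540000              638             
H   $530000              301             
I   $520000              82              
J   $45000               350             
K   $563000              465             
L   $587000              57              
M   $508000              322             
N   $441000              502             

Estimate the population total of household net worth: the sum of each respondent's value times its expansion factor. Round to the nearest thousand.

Weighted total = 2418604000

2418604000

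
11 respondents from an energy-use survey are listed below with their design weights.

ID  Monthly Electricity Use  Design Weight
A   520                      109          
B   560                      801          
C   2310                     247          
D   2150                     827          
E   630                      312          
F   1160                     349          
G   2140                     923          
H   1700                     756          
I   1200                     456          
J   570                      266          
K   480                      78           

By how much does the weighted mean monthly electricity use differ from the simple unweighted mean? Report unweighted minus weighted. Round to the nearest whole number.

Unweighted sum = 520 + 560 + 2310 + 2150 + 630 + 1160 + 2140 + 1700 + 1200 + 570 + 480 = 13420
Unweighted mean = 13420 / 11 = 1220
Weighted sum = 520×109 + 560×801 + 2310×247 + 2150×827 + 630×312 + 1160×349 + 2140×923 + 1700×756 + 1200×456 + 570×266 + 480×78
  = 7451940
Sum of weights = 109 + 801 + 247 + 827 + 312 + 349 + 923 + 756 + 456 + 266 + 78 = 5124
Weighted mean = 7451940 / 5124 = 1454.3208
Difference (unweighted minus weighted) = -234.32084

-234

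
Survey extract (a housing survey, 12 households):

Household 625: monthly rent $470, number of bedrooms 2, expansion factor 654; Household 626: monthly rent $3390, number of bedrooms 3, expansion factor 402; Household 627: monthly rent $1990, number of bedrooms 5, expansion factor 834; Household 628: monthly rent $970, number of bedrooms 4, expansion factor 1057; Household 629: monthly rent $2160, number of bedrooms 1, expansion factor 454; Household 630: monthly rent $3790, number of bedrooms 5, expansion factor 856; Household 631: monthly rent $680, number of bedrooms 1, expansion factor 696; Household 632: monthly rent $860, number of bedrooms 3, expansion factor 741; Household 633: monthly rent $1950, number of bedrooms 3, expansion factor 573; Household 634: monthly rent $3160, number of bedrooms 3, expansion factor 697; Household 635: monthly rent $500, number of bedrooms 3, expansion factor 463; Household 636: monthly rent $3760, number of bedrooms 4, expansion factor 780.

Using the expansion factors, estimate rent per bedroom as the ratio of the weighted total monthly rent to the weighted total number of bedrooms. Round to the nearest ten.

Σ wᵢ·y = 470×654 + 3390×402 + 1990×834 + 970×1057 + 2160×454 + 3790×856 + 680×696 + 860×741 + 1950×573 + 3160×697 + 500×463 + 3760×780
  = 307380 + 1362780 + 1659660 + 1025290 + 980640 + 3244240 + 473280 + 637260 + 1117350 + 2202520 + 231500 + 2932800 = 16174700
Σ wᵢ·x = 2×654 + 3×402 + 5×834 + 4×1057 + 1×454 + 5×856 + 1×696 + 3×741 + 3×573 + 3×697 + 3×463 + 4×780
  = 1308 + 1206 + 4170 + 4228 + 454 + 4280 + 696 + 2223 + 1719 + 2091 + 1389 + 3120 = 26884
Ratio = 16174700 / 26884 = 601.64782

600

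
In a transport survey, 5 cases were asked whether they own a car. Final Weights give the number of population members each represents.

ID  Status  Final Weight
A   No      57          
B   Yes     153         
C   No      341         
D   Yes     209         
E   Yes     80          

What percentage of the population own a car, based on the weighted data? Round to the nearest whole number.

Sum of weights for 'Yes' = 153 + 209 + 80 = 442
Total weight = 57 + 153 + 341 + 209 + 80 = 840
Weighted proportion = 442 / 840 = 0.52619048 → 52.619048%

53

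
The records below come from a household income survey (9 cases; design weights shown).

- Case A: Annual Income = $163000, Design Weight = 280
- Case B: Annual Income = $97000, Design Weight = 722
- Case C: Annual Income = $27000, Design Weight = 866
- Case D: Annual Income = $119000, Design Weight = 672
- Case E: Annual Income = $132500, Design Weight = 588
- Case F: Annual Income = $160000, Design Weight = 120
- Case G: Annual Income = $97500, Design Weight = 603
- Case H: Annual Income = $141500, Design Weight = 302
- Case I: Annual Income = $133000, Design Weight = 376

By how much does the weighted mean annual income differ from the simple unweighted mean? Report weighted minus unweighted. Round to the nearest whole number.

-15684

Unweighted sum = 1070500
Unweighted mean = 1070500 / 9 = 118944.44
Weighted sum = 163000×280 + 97000×722 + 27000×866 + 119000×672 + 132500×588 + 160000×120 + 97500×603 + 141500×302 + 133000×376
  = 45640000 + 70034000 + 23382000 + 79968000 + 77910000 + 19200000 + 58792500 + 42733000 + 50008000 = 467667500
Sum of weights = 280 + 722 + 866 + 672 + 588 + 120 + 603 + 302 + 376 = 4529
Weighted mean = 467667500 / 4529 = 103260.65
Difference (weighted minus unweighted) = -15683.791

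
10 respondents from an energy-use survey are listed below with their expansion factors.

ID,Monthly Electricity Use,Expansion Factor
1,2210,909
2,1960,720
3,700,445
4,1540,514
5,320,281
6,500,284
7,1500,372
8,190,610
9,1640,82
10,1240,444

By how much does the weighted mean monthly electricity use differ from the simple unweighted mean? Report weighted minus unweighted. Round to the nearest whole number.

Unweighted sum = 2210 + 1960 + 700 + 1540 + 320 + 500 + 1500 + 190 + 1640 + 1240 = 11800
Unweighted mean = 11800 / 10 = 1180
Weighted sum = 2210×909 + 1960×720 + 700×445 + 1540×514 + 320×281 + 500×284 + 1500×372 + 190×610 + 1640×82 + 1240×444
  = 2008890 + 1411200 + 311500 + 791560 + 89920 + 142000 + 558000 + 115900 + 134480 + 550560 = 6114010
Sum of weights = 909 + 720 + 445 + 514 + 281 + 284 + 372 + 610 + 82 + 444 = 4661
Weighted mean = 6114010 / 4661 = 1311.7378
Difference (weighted minus unweighted) = 131.73782

132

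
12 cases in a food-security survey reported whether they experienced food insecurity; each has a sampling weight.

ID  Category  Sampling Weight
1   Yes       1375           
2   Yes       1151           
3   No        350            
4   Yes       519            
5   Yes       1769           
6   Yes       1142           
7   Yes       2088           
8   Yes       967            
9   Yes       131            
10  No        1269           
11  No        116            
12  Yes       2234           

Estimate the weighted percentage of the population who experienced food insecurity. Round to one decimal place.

86.8

Sum of weights for 'Yes' = 1375 + 1151 + 519 + 1769 + 1142 + 2088 + 967 + 131 + 2234 = 11376
Total weight = 1375 + 1151 + 350 + 519 + 1769 + 1142 + 2088 + 967 + 131 + 1269 + 116 + 2234 = 13111
Weighted proportion = 11376 / 13111 = 0.86766837 → 86.766837%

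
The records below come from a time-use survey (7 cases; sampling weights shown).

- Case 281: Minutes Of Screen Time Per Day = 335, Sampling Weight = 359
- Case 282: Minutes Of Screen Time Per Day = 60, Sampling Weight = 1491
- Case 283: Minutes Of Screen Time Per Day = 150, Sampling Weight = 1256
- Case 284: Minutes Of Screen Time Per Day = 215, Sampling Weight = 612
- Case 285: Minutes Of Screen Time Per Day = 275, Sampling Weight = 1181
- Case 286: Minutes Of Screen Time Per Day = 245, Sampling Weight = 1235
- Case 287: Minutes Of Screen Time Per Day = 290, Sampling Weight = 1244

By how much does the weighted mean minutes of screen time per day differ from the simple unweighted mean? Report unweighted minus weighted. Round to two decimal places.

Unweighted sum = 335 + 60 + 150 + 215 + 275 + 245 + 290 = 1570
Unweighted mean = 1570 / 7 = 224.28571
Weighted sum = 335×359 + 60×1491 + 150×1256 + 215×612 + 275×1181 + 245×1235 + 290×1244
  = 120265 + 89460 + 188400 + 131580 + 324775 + 302575 + 360760 = 1517815
Sum of weights = 7378
Weighted mean = 1517815 / 7378 = 205.72174
Difference (unweighted minus weighted) = 18.563974

18.56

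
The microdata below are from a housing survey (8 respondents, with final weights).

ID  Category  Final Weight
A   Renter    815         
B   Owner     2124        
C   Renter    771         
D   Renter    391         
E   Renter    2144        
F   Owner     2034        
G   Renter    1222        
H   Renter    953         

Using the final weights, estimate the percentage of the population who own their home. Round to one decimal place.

Sum of weights for 'Owner' = 2124 + 2034 = 4158
Total weight = 815 + 2124 + 771 + 391 + 2144 + 2034 + 1222 + 953 = 10454
Weighted proportion = 4158 / 10454 = 0.39774249 → 39.774249%

39.8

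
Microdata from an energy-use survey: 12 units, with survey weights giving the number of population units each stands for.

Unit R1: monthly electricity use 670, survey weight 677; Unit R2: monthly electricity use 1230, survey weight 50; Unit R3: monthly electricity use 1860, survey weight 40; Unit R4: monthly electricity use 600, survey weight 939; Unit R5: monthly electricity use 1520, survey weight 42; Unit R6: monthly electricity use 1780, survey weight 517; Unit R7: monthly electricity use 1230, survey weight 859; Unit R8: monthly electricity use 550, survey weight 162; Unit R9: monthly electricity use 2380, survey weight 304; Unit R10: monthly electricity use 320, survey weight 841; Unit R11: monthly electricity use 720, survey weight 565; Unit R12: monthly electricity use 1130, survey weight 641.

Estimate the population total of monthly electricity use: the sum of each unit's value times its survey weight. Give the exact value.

Weighted total = 670×677 + 1230×50 + 1860×40 + 600×939 + 1520×42 + 1780×517 + 1230×859 + 550×162 + 2380×304 + 320×841 + 720×565 + 1130×641
  = 5406430

5406430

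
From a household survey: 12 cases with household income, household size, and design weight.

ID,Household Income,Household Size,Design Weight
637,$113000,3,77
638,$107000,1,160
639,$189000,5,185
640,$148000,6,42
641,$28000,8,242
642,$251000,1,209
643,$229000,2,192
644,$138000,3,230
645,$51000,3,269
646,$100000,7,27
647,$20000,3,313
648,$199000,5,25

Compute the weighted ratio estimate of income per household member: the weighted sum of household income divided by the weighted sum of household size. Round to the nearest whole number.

33533

Σ wᵢ·y = 113000×77 + 107000×160 + 189000×185 + 148000×42 + 28000×242 + 251000×209 + 229000×192 + 138000×230 + 51000×269 + 100000×27 + 20000×313 + 199000×25
  = 8701000 + 17120000 + 34965000 + 6216000 + 6776000 + 52459000 + 43968000 + 31740000 + 13719000 + 2700000 + 6260000 + 4975000 = 229599000
Σ wᵢ·x = 3×77 + 1×160 + 5×185 + 6×42 + 8×242 + 1×209 + 2×192 + 3×230 + 3×269 + 7×27 + 3×313 + 5×25
  = 231 + 160 + 925 + 252 + 1936 + 209 + 384 + 690 + 807 + 189 + 939 + 125 = 6847
Ratio = 229599000 / 6847 = 33532.788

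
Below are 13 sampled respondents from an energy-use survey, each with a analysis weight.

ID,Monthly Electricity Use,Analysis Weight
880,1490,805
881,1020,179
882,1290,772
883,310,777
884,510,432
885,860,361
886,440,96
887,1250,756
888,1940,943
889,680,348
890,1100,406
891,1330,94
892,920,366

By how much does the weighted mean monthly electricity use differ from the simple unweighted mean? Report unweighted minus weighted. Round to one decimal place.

-111.8

Unweighted sum = 13140
Unweighted mean = 13140 / 13 = 1010.7692
Weighted sum = 7111200
Sum of weights = 6335
Weighted mean = 7111200 / 6335 = 1122.5257
Difference (unweighted minus weighted) = -111.75642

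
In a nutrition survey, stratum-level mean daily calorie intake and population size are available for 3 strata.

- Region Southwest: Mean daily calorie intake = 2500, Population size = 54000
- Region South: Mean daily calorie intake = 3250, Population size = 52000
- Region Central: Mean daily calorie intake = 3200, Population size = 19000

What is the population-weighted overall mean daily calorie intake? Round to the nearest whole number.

2918

Σ Nₕ·x̄ₕ = 2500×54000 + 3250×52000 + 3200×19000
  = 135000000 + 169000000 + 60800000 = 364800000
Σ Nₕ = 54000 + 52000 + 19000 = 125000
Overall mean = 364800000 / 125000 = 2918.4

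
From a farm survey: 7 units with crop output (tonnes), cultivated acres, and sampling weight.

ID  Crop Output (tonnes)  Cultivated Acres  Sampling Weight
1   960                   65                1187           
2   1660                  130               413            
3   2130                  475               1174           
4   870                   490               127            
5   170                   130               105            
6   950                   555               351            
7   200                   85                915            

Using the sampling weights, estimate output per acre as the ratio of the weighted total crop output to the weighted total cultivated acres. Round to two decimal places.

4.79

Σ wᵢ·y = 960×1187 + 1660×413 + 2130×1174 + 870×127 + 170×105 + 950×351 + 200×915
  = 1139520 + 685580 + 2500620 + 110490 + 17850 + 333450 + 183000 = 4970510
Σ wᵢ·x = 65×1187 + 130×413 + 475×1174 + 490×127 + 130×105 + 555×351 + 85×915
  = 77155 + 53690 + 557650 + 62230 + 13650 + 194805 + 77775 = 1036955
Ratio = 4970510 / 1036955 = 4.793371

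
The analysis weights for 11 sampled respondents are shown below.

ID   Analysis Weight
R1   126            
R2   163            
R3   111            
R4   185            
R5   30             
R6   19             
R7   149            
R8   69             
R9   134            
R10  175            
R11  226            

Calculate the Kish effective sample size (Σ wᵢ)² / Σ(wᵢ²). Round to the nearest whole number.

Σ wᵢ = 126 + 163 + 111 + 185 + 30 + 19 + 149 + 69 + 134 + 175 + 226 = 1387
Σ wᵢ² = 216871
n_eff = 1387² / 216871 = 1923769 / 216871 = 8.8705682

9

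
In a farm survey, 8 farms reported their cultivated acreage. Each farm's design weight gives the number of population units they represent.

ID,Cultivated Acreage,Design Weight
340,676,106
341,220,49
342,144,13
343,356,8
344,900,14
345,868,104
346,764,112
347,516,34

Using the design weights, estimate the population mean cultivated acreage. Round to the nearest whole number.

666

Weighted sum = 676×106 + 220×49 + 144×13 + 356×8 + 900×14 + 868×104 + 764×112 + 516×34
  = 71656 + 10780 + 1872 + 2848 + 12600 + 90272 + 85568 + 17544 = 293140
Sum of weights = 106 + 49 + 13 + 8 + 14 + 104 + 112 + 34 = 440
Weighted mean = 293140 / 440 = 666.22727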